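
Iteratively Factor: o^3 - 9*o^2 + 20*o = (o - 4)*(o^2 - 5*o) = (o - 5)*(o - 4)*(o)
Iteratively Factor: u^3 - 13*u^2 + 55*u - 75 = (u - 3)*(u^2 - 10*u + 25) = (u - 5)*(u - 3)*(u - 5)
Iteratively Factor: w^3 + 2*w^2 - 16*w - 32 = (w + 2)*(w^2 - 16) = (w + 2)*(w + 4)*(w - 4)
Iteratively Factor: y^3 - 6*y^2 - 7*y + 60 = (y - 5)*(y^2 - y - 12) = (y - 5)*(y - 4)*(y + 3)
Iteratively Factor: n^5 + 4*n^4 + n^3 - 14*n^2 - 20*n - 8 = (n + 2)*(n^4 + 2*n^3 - 3*n^2 - 8*n - 4) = (n + 1)*(n + 2)*(n^3 + n^2 - 4*n - 4) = (n + 1)^2*(n + 2)*(n^2 - 4) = (n + 1)^2*(n + 2)^2*(n - 2)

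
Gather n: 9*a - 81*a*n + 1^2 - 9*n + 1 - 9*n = 9*a + n*(-81*a - 18) + 2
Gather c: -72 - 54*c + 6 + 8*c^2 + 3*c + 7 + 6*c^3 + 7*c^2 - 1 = 6*c^3 + 15*c^2 - 51*c - 60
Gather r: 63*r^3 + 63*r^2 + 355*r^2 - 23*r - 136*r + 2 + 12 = 63*r^3 + 418*r^2 - 159*r + 14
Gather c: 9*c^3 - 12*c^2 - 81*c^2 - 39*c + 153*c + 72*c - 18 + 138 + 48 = 9*c^3 - 93*c^2 + 186*c + 168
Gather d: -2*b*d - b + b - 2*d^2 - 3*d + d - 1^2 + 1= -2*d^2 + d*(-2*b - 2)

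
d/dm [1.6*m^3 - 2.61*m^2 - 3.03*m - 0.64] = 4.8*m^2 - 5.22*m - 3.03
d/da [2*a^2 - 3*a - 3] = 4*a - 3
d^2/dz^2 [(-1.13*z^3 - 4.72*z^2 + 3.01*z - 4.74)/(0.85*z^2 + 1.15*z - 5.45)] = (-8.88178419700125e-16*z^5 - 7.105427357601e-15*z^4 + 0.118749999999999*z^3 - 109.24665*z^2 - 145.5201*z - 299.11465)/(0.614125*z^6 + 2.492625*z^5 - 8.4405*z^4 - 30.443375*z^3 + 54.1185*z^2 + 102.473625*z - 161.878625)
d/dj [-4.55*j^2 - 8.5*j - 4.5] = -9.1*j - 8.5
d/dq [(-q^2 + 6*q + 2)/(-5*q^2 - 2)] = 6*(5*q^2 + 4*q - 2)/(25*q^4 + 20*q^2 + 4)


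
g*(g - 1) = g^2 - g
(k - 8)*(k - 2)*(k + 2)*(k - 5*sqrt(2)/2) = k^4 - 8*k^3 - 5*sqrt(2)*k^3/2 - 4*k^2 + 20*sqrt(2)*k^2 + 10*sqrt(2)*k + 32*k - 80*sqrt(2)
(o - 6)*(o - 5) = o^2 - 11*o + 30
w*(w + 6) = w^2 + 6*w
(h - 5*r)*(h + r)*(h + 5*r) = h^3 + h^2*r - 25*h*r^2 - 25*r^3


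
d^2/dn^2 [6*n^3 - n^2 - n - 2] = 36*n - 2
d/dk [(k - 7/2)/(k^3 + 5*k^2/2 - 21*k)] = 2*(-k - 3)/(k^2*(k^2 + 12*k + 36))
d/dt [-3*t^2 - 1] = -6*t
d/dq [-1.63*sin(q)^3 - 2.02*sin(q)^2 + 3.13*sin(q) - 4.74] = (-4.89*sin(q)^2 - 4.04*sin(q) + 3.13)*cos(q)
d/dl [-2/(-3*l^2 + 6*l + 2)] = 12*(1 - l)/(-3*l^2 + 6*l + 2)^2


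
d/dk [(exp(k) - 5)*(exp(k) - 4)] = (2*exp(k) - 9)*exp(k)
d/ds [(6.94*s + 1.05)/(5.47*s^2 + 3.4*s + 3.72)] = (-37.9618*s^2 - 11.487*s + 22.2468)/(29.9209*s^4 + 37.196*s^3 + 52.2568*s^2 + 25.296*s + 13.8384)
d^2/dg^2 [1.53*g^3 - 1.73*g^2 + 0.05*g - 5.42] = 9.18*g - 3.46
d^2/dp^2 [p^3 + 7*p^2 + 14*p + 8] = 6*p + 14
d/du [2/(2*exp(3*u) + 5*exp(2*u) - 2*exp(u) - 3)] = (-12*exp(2*u) - 20*exp(u) + 4)*exp(u)/(2*exp(3*u) + 5*exp(2*u) - 2*exp(u) - 3)^2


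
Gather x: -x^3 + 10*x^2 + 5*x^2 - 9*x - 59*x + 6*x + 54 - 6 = -x^3 + 15*x^2 - 62*x + 48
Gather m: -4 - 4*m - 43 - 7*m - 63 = -11*m - 110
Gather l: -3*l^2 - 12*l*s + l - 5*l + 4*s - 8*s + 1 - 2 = -3*l^2 + l*(-12*s - 4) - 4*s - 1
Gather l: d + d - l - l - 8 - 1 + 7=2*d - 2*l - 2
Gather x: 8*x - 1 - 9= 8*x - 10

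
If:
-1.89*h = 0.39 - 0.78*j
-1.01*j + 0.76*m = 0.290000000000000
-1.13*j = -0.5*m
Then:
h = -0.04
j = 0.41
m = 0.93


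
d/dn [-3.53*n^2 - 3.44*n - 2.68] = -7.06*n - 3.44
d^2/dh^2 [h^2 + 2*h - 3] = 2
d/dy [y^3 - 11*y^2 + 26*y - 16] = 3*y^2 - 22*y + 26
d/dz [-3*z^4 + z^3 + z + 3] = -12*z^3 + 3*z^2 + 1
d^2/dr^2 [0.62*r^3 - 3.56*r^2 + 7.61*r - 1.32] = 3.72*r - 7.12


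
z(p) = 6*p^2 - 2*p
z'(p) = 12*p - 2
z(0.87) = 2.80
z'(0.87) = 8.44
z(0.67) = 1.35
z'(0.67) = 6.04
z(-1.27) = 12.22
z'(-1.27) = -17.24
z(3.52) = 67.30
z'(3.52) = 40.24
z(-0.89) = 6.53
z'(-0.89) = -12.68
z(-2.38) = 38.75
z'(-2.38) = -30.56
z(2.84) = 42.71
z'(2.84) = 32.08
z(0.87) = 2.80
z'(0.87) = 8.44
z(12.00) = 840.00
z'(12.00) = 142.00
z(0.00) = 0.00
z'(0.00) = -2.00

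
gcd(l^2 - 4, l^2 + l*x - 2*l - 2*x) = l - 2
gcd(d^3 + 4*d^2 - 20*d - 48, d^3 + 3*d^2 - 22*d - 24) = d^2 + 2*d - 24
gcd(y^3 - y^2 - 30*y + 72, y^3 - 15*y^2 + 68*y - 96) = y^2 - 7*y + 12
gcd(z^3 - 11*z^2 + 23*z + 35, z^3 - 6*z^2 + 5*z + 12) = z + 1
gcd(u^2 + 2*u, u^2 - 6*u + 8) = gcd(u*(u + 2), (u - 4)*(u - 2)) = 1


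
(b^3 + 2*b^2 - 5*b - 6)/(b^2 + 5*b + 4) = (b^2 + b - 6)/(b + 4)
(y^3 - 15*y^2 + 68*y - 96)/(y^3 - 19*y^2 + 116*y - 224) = (y - 3)/(y - 7)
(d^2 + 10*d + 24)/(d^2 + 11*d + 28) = (d + 6)/(d + 7)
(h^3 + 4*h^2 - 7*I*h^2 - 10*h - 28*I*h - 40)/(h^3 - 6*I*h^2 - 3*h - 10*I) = (h + 4)/(h + I)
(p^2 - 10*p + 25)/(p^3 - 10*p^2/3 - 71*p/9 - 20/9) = 9*(p - 5)/(9*p^2 + 15*p + 4)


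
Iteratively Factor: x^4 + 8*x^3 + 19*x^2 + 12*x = (x)*(x^3 + 8*x^2 + 19*x + 12) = x*(x + 4)*(x^2 + 4*x + 3) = x*(x + 3)*(x + 4)*(x + 1)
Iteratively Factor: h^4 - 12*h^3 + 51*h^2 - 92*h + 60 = (h - 2)*(h^3 - 10*h^2 + 31*h - 30) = (h - 3)*(h - 2)*(h^2 - 7*h + 10) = (h - 5)*(h - 3)*(h - 2)*(h - 2)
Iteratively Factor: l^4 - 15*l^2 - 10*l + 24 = (l + 3)*(l^3 - 3*l^2 - 6*l + 8) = (l - 4)*(l + 3)*(l^2 + l - 2) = (l - 4)*(l + 2)*(l + 3)*(l - 1)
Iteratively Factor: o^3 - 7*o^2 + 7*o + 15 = (o + 1)*(o^2 - 8*o + 15) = (o - 3)*(o + 1)*(o - 5)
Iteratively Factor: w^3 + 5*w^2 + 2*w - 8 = (w - 1)*(w^2 + 6*w + 8) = (w - 1)*(w + 4)*(w + 2)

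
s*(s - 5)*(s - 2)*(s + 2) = s^4 - 5*s^3 - 4*s^2 + 20*s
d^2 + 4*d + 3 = (d + 1)*(d + 3)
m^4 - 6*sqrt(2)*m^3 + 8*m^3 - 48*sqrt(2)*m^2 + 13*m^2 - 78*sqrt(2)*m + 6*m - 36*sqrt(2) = (m + 1)^2*(m + 6)*(m - 6*sqrt(2))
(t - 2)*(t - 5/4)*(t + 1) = t^3 - 9*t^2/4 - 3*t/4 + 5/2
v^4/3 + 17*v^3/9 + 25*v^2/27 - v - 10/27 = (v/3 + 1/3)*(v - 2/3)*(v + 1/3)*(v + 5)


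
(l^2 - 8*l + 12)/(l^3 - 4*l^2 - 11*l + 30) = (l - 6)/(l^2 - 2*l - 15)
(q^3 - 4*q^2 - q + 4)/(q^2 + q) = q - 5 + 4/q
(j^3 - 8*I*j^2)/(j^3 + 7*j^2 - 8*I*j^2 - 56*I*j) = j/(j + 7)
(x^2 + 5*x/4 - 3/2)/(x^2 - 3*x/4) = (x + 2)/x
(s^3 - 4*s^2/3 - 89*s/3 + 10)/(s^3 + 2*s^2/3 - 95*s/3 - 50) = (3*s - 1)/(3*s + 5)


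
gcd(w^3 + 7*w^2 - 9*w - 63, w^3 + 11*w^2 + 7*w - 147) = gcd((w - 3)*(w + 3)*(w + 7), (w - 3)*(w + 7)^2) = w^2 + 4*w - 21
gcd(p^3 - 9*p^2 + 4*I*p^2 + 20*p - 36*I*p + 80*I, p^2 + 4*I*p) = p + 4*I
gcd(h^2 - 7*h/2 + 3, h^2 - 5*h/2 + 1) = h - 2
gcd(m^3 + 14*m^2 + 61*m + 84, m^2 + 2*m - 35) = m + 7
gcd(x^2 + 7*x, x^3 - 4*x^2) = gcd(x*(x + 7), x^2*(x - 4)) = x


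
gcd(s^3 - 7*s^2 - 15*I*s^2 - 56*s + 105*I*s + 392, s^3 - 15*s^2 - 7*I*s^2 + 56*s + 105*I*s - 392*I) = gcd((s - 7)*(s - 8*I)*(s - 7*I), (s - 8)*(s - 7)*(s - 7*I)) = s^2 + s*(-7 - 7*I) + 49*I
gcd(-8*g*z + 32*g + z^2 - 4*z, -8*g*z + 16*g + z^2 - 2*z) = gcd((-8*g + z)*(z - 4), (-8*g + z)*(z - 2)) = -8*g + z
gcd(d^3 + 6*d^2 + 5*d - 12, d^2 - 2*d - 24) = d + 4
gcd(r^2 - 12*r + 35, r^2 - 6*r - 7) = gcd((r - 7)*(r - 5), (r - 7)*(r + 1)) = r - 7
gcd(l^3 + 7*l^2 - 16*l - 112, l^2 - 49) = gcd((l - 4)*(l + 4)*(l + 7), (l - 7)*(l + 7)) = l + 7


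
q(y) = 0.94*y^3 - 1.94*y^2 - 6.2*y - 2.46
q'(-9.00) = 257.14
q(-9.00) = -789.06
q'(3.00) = 7.54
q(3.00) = -13.14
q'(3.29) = 11.56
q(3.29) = -10.38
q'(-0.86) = -0.78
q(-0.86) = 0.84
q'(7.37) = 118.38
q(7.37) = 222.77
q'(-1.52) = 6.21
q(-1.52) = -0.82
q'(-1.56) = 6.72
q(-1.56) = -1.08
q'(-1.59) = 7.10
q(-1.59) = -1.29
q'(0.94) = -7.36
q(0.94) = -9.22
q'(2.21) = -1.00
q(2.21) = -15.49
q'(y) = 2.82*y^2 - 3.88*y - 6.2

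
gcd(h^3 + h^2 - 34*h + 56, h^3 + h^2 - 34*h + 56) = h^3 + h^2 - 34*h + 56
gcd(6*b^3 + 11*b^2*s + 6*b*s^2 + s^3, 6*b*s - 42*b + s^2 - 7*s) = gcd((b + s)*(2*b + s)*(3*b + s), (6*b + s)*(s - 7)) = 1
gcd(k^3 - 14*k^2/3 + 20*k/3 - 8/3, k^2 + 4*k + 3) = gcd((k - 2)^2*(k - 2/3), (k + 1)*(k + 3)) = 1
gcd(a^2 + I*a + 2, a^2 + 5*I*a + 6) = a - I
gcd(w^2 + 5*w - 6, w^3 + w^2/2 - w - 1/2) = w - 1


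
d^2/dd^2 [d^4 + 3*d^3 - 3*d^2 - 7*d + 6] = 12*d^2 + 18*d - 6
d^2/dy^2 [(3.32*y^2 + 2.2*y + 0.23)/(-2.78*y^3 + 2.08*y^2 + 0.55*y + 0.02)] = (-51.316576*y^6 - 102.01488*y^5 + 24.539616*y^4 + 0.527344000000014*y^3 - 4.49958*y^2 - 1.106328*y - 0.07427)/(21.484952*y^9 - 48.225216*y^8 + 23.330316*y^7 + 9.619304*y^6 - 3.921822*y^5 - 1.963704*y^4 - 0.300319*y^3 - 0.020646*y^2 - 0.00066*y - 8.0e-6)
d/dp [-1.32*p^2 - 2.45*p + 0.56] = -2.64*p - 2.45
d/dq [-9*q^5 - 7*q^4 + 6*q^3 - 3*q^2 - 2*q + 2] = -45*q^4 - 28*q^3 + 18*q^2 - 6*q - 2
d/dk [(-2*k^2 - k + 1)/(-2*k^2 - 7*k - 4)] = (12*k^2 + 20*k + 11)/(4*k^4 + 28*k^3 + 65*k^2 + 56*k + 16)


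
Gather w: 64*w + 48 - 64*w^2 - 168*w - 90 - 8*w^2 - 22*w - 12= -72*w^2 - 126*w - 54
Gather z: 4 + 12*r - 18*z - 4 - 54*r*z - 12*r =z*(-54*r - 18)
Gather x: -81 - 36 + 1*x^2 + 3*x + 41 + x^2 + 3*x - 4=2*x^2 + 6*x - 80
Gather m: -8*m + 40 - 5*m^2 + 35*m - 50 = -5*m^2 + 27*m - 10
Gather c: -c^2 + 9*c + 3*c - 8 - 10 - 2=-c^2 + 12*c - 20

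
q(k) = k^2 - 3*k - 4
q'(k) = 2*k - 3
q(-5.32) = 40.26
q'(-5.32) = -13.64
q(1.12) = -6.11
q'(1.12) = -0.76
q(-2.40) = 8.96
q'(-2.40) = -7.80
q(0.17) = -4.48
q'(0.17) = -2.66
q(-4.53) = 30.11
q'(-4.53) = -12.06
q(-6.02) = 50.30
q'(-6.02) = -15.04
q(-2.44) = 9.27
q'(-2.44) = -7.88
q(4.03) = 0.15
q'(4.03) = 5.06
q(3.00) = -4.00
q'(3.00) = 3.00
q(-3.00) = 14.00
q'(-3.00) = -9.00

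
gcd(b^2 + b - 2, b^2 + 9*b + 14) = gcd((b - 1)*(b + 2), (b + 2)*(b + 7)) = b + 2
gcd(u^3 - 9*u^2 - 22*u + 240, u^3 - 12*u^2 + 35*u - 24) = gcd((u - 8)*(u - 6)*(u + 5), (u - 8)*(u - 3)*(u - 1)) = u - 8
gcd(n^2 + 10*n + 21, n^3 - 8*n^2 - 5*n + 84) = n + 3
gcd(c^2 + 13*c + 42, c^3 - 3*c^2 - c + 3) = 1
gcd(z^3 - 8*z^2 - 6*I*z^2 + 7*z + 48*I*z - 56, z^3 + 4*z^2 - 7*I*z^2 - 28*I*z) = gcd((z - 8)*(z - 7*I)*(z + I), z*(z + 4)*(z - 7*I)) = z - 7*I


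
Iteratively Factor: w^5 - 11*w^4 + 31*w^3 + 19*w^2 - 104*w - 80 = (w + 1)*(w^4 - 12*w^3 + 43*w^2 - 24*w - 80) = (w - 5)*(w + 1)*(w^3 - 7*w^2 + 8*w + 16) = (w - 5)*(w - 4)*(w + 1)*(w^2 - 3*w - 4) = (w - 5)*(w - 4)*(w + 1)^2*(w - 4)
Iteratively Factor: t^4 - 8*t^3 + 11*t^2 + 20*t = (t + 1)*(t^3 - 9*t^2 + 20*t) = (t - 4)*(t + 1)*(t^2 - 5*t) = t*(t - 4)*(t + 1)*(t - 5)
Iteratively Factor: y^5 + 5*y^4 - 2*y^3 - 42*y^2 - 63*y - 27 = (y - 3)*(y^4 + 8*y^3 + 22*y^2 + 24*y + 9) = (y - 3)*(y + 1)*(y^3 + 7*y^2 + 15*y + 9) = (y - 3)*(y + 1)*(y + 3)*(y^2 + 4*y + 3) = (y - 3)*(y + 1)^2*(y + 3)*(y + 3)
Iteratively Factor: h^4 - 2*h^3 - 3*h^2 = (h)*(h^3 - 2*h^2 - 3*h) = h*(h + 1)*(h^2 - 3*h) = h*(h - 3)*(h + 1)*(h)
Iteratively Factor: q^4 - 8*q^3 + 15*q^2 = (q)*(q^3 - 8*q^2 + 15*q) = q*(q - 5)*(q^2 - 3*q) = q*(q - 5)*(q - 3)*(q)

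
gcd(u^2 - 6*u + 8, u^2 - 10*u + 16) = u - 2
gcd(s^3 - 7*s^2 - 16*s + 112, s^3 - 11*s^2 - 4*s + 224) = s^2 - 3*s - 28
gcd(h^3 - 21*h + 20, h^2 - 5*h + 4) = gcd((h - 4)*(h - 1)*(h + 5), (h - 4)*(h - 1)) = h^2 - 5*h + 4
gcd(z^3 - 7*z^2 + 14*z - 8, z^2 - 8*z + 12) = z - 2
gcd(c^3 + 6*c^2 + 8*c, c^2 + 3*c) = c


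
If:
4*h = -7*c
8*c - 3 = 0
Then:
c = 3/8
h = -21/32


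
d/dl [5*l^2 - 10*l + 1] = 10*l - 10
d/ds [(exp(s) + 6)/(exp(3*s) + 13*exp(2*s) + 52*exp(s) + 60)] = (-2*exp(s) - 7)*exp(s)/(exp(4*s) + 14*exp(3*s) + 69*exp(2*s) + 140*exp(s) + 100)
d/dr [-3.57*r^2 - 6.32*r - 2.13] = -7.14*r - 6.32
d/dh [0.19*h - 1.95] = 0.190000000000000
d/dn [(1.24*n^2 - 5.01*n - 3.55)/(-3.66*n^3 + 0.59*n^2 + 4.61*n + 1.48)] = (4.5384*n^4 - 36.6732*n^3 - 30.3067*n^2 + 7.8594*n + 8.9507)/(13.3956*n^6 - 4.3188*n^5 - 33.3971*n^4 - 5.3938*n^3 + 22.9985*n^2 + 13.6456*n + 2.1904)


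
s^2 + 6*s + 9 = (s + 3)^2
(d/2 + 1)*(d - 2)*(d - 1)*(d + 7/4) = d^4/2 + 3*d^3/8 - 23*d^2/8 - 3*d/2 + 7/2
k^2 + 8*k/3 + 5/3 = (k + 1)*(k + 5/3)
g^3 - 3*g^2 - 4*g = g*(g - 4)*(g + 1)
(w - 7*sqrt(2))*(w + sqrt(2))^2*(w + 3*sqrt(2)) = w^4 - 2*sqrt(2)*w^3 - 56*w^2 - 92*sqrt(2)*w - 84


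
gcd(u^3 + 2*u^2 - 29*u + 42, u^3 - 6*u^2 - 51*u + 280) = u + 7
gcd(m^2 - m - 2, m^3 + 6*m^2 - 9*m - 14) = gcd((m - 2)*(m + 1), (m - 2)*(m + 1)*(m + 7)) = m^2 - m - 2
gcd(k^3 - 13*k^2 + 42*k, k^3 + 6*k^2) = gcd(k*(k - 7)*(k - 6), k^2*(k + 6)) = k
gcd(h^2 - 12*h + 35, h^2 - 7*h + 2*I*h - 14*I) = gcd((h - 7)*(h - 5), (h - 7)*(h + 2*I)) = h - 7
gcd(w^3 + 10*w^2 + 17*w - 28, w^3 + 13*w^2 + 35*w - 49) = w^2 + 6*w - 7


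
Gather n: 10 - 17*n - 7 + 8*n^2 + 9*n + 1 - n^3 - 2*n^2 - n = -n^3 + 6*n^2 - 9*n + 4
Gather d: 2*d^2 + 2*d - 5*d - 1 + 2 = 2*d^2 - 3*d + 1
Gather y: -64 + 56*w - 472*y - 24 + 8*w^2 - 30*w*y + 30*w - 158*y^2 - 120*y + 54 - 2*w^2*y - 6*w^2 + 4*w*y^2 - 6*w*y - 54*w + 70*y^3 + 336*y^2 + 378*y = 2*w^2 + 32*w + 70*y^3 + y^2*(4*w + 178) + y*(-2*w^2 - 36*w - 214) - 34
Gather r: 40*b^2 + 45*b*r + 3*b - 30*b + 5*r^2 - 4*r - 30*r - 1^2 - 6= 40*b^2 - 27*b + 5*r^2 + r*(45*b - 34) - 7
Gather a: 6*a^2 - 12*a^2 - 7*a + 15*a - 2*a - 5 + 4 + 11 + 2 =-6*a^2 + 6*a + 12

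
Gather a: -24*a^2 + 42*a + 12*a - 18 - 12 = -24*a^2 + 54*a - 30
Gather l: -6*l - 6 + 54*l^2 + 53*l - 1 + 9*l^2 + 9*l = 63*l^2 + 56*l - 7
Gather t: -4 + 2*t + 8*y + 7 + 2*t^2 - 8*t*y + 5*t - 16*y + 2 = 2*t^2 + t*(7 - 8*y) - 8*y + 5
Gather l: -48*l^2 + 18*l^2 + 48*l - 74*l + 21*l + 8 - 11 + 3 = -30*l^2 - 5*l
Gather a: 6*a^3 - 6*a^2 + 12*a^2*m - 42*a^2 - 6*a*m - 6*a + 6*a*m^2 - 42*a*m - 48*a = 6*a^3 + a^2*(12*m - 48) + a*(6*m^2 - 48*m - 54)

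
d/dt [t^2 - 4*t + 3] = 2*t - 4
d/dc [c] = 1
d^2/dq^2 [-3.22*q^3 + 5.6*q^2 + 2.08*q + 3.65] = 11.2 - 19.32*q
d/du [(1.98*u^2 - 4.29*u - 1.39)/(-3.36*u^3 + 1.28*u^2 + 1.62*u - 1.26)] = (6.6528*u^4 - 28.8288*u^3 - 5.3124*u^2 - 1.4312*u + 7.6572)/(11.2896*u^6 - 8.6016*u^5 - 9.248*u^4 + 12.6144*u^3 - 0.6012*u^2 - 4.0824*u + 1.5876)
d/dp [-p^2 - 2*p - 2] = -2*p - 2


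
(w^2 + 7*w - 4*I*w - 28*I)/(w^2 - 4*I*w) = (w + 7)/w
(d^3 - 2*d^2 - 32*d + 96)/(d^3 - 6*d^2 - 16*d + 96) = (d^2 + 2*d - 24)/(d^2 - 2*d - 24)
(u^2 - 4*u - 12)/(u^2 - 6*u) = (u + 2)/u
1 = 1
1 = 1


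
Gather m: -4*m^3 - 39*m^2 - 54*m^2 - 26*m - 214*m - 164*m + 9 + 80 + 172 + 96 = -4*m^3 - 93*m^2 - 404*m + 357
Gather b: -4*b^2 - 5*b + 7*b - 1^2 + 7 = -4*b^2 + 2*b + 6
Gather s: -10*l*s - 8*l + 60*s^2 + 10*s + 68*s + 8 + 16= -8*l + 60*s^2 + s*(78 - 10*l) + 24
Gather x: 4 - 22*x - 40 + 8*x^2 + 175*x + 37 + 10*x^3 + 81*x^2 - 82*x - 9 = 10*x^3 + 89*x^2 + 71*x - 8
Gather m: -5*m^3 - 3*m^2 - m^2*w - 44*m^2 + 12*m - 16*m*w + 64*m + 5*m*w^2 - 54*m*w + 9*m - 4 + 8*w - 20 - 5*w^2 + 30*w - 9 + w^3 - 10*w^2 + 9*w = -5*m^3 + m^2*(-w - 47) + m*(5*w^2 - 70*w + 85) + w^3 - 15*w^2 + 47*w - 33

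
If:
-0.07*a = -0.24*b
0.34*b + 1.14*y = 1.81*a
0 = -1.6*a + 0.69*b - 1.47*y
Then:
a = 0.00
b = 0.00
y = 0.00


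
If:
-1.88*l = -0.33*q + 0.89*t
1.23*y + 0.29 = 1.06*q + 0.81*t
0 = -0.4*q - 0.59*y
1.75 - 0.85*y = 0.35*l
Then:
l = -18.38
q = -14.20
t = 33.56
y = 9.63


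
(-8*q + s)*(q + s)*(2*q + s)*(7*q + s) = -112*q^4 - 170*q^3*s - 57*q^2*s^2 + 2*q*s^3 + s^4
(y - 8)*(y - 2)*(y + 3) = y^3 - 7*y^2 - 14*y + 48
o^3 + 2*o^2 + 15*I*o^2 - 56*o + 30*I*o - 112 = (o + 2)*(o + 7*I)*(o + 8*I)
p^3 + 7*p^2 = p^2*(p + 7)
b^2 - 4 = (b - 2)*(b + 2)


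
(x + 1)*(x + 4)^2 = x^3 + 9*x^2 + 24*x + 16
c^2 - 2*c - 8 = (c - 4)*(c + 2)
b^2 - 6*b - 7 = (b - 7)*(b + 1)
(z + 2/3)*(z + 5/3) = z^2 + 7*z/3 + 10/9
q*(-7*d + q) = -7*d*q + q^2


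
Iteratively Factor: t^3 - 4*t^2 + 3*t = (t - 3)*(t^2 - t) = t*(t - 3)*(t - 1)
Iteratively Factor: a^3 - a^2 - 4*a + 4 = (a - 1)*(a^2 - 4) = (a - 2)*(a - 1)*(a + 2)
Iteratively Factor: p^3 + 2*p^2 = (p)*(p^2 + 2*p) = p^2*(p + 2)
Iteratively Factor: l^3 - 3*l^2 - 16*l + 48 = (l + 4)*(l^2 - 7*l + 12) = (l - 4)*(l + 4)*(l - 3)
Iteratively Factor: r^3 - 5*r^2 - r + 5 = (r - 5)*(r^2 - 1) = (r - 5)*(r - 1)*(r + 1)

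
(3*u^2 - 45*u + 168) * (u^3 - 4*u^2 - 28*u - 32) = 3*u^5 - 57*u^4 + 264*u^3 + 492*u^2 - 3264*u - 5376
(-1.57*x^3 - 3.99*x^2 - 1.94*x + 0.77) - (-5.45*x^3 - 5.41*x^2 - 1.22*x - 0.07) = 3.88*x^3 + 1.42*x^2 - 0.72*x + 0.84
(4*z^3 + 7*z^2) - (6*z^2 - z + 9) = 4*z^3 + z^2 + z - 9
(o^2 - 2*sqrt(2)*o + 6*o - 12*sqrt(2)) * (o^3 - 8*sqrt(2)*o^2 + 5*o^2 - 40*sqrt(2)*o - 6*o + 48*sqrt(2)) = o^5 - 10*sqrt(2)*o^4 + 11*o^4 - 110*sqrt(2)*o^3 + 56*o^3 - 240*sqrt(2)*o^2 + 316*o^2 + 360*sqrt(2)*o + 768*o - 1152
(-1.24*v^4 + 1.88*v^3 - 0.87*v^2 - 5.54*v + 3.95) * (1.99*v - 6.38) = -2.4676*v^5 + 11.6524*v^4 - 13.7257*v^3 - 5.474*v^2 + 43.2057*v - 25.201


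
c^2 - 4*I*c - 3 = (c - 3*I)*(c - I)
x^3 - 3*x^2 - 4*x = x*(x - 4)*(x + 1)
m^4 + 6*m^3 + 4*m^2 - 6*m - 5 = (m - 1)*(m + 1)^2*(m + 5)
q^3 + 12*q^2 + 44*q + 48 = (q + 2)*(q + 4)*(q + 6)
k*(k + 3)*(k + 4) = k^3 + 7*k^2 + 12*k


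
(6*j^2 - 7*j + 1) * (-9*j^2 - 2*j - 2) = -54*j^4 + 51*j^3 - 7*j^2 + 12*j - 2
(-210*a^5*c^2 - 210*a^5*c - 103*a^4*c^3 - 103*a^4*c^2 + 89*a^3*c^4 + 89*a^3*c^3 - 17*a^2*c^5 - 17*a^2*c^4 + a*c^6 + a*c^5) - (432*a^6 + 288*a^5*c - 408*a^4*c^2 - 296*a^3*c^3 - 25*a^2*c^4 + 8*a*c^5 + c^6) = -432*a^6 - 210*a^5*c^2 - 498*a^5*c - 103*a^4*c^3 + 305*a^4*c^2 + 89*a^3*c^4 + 385*a^3*c^3 - 17*a^2*c^5 + 8*a^2*c^4 + a*c^6 - 7*a*c^5 - c^6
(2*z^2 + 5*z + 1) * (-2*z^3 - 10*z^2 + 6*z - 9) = -4*z^5 - 30*z^4 - 40*z^3 + 2*z^2 - 39*z - 9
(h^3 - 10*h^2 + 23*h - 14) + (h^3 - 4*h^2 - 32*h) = 2*h^3 - 14*h^2 - 9*h - 14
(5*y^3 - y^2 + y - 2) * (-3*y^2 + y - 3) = -15*y^5 + 8*y^4 - 19*y^3 + 10*y^2 - 5*y + 6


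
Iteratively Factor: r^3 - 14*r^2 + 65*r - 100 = (r - 5)*(r^2 - 9*r + 20) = (r - 5)^2*(r - 4)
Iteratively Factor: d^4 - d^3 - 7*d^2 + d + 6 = (d - 1)*(d^3 - 7*d - 6) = (d - 1)*(d + 1)*(d^2 - d - 6) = (d - 1)*(d + 1)*(d + 2)*(d - 3)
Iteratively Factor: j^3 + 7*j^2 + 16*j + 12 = (j + 2)*(j^2 + 5*j + 6) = (j + 2)^2*(j + 3)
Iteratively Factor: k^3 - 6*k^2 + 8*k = (k - 4)*(k^2 - 2*k) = (k - 4)*(k - 2)*(k)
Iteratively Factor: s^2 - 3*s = (s)*(s - 3)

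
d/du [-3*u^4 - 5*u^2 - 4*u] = -12*u^3 - 10*u - 4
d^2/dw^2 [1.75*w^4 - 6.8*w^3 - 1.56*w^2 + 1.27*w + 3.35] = 21.0*w^2 - 40.8*w - 3.12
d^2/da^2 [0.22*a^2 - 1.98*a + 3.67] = 0.440000000000000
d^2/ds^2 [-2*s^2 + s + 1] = -4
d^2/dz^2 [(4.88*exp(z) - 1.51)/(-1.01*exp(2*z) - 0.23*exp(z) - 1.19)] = (-4.978088*exp(4*z) + 7.295028*exp(3*z) + 36.243951*exp(2*z) - 5.843941*exp(z) - 7.323855)*exp(z)/(1.030301*exp(6*z) + 0.703869*exp(5*z) + 3.802044*exp(4*z) + 1.670789*exp(3*z) + 4.479636*exp(2*z) + 0.977109*exp(z) + 1.685159)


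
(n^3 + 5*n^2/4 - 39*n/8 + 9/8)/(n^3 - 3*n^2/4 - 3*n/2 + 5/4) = (8*n^3 + 10*n^2 - 39*n + 9)/(2*(4*n^3 - 3*n^2 - 6*n + 5))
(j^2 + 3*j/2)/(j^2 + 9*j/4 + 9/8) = 4*j/(4*j + 3)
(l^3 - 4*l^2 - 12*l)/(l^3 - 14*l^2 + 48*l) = (l + 2)/(l - 8)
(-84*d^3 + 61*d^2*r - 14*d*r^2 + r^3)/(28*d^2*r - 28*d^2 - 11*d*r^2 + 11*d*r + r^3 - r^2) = (-3*d + r)/(r - 1)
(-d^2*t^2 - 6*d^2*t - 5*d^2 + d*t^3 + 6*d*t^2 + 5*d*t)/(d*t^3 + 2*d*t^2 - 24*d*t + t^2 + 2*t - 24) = d*(-d*t^2 - 6*d*t - 5*d + t^3 + 6*t^2 + 5*t)/(d*t^3 + 2*d*t^2 - 24*d*t + t^2 + 2*t - 24)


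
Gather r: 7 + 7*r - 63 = 7*r - 56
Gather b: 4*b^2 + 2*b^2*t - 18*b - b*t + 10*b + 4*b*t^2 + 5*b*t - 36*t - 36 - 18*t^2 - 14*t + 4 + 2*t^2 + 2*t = b^2*(2*t + 4) + b*(4*t^2 + 4*t - 8) - 16*t^2 - 48*t - 32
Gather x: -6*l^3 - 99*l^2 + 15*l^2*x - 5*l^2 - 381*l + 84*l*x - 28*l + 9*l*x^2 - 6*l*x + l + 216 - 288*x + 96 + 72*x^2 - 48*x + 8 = -6*l^3 - 104*l^2 - 408*l + x^2*(9*l + 72) + x*(15*l^2 + 78*l - 336) + 320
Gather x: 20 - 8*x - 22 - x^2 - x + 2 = -x^2 - 9*x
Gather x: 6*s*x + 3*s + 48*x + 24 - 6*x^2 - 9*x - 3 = 3*s - 6*x^2 + x*(6*s + 39) + 21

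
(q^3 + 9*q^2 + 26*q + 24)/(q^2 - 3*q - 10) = (q^2 + 7*q + 12)/(q - 5)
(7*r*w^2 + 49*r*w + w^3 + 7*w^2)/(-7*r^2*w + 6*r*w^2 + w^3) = (-w - 7)/(r - w)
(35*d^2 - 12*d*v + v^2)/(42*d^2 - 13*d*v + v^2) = (-5*d + v)/(-6*d + v)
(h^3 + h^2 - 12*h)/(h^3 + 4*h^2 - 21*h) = (h + 4)/(h + 7)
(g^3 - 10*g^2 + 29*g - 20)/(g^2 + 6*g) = (g^3 - 10*g^2 + 29*g - 20)/(g*(g + 6))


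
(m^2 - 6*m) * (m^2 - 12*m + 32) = m^4 - 18*m^3 + 104*m^2 - 192*m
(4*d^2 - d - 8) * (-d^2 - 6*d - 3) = -4*d^4 - 23*d^3 + 2*d^2 + 51*d + 24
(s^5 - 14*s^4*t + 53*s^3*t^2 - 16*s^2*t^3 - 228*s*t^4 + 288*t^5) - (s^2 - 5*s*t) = s^5 - 14*s^4*t + 53*s^3*t^2 - 16*s^2*t^3 - s^2 - 228*s*t^4 + 5*s*t + 288*t^5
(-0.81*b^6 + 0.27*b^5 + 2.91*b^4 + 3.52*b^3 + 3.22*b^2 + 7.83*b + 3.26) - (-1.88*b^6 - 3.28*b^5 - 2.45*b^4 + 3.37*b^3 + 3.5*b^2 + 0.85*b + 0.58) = 1.07*b^6 + 3.55*b^5 + 5.36*b^4 + 0.15*b^3 - 0.28*b^2 + 6.98*b + 2.68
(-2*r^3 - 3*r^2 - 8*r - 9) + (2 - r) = -2*r^3 - 3*r^2 - 9*r - 7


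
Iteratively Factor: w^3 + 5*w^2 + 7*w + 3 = (w + 1)*(w^2 + 4*w + 3) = (w + 1)*(w + 3)*(w + 1)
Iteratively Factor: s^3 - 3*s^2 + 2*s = (s - 2)*(s^2 - s) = s*(s - 2)*(s - 1)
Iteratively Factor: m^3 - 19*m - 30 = (m + 3)*(m^2 - 3*m - 10) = (m - 5)*(m + 3)*(m + 2)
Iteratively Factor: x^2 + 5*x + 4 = (x + 4)*(x + 1)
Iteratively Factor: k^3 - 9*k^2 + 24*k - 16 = (k - 4)*(k^2 - 5*k + 4) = (k - 4)^2*(k - 1)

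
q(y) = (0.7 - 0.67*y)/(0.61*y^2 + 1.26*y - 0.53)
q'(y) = (0.7 - 0.67*y)*(-1.22*y - 1.26)/(0.61*y^2 + 1.26*y - 0.53)^2 - 0.67/(0.61*y^2 + 1.26*y - 0.53)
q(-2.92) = 2.68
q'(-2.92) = 5.54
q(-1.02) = -1.17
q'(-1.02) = 0.55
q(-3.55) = 1.15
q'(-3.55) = 1.06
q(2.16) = -0.15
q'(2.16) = -0.02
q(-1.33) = -1.41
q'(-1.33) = 1.05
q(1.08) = -0.02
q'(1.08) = -0.41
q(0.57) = 0.82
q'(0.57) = -5.90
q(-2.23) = -7.16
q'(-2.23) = 36.34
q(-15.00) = 0.09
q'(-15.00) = 0.01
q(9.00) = -0.09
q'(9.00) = 0.01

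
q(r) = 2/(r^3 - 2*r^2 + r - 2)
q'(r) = 2*(-3*r^2 + 4*r - 1)/(r^3 - 2*r^2 + r - 2)^2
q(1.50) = -1.23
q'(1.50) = -1.33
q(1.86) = -3.20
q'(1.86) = -20.21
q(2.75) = 0.31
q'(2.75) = -0.62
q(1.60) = -1.40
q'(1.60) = -2.25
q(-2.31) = -0.07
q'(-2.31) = -0.07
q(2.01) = 39.68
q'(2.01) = -3999.83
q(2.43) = 0.67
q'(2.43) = -2.04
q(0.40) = -1.08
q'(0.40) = 0.07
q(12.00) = 0.00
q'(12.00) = 0.00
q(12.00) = 0.00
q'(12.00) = 0.00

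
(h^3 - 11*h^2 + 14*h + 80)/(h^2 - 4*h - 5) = (h^2 - 6*h - 16)/(h + 1)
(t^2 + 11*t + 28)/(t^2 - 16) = (t + 7)/(t - 4)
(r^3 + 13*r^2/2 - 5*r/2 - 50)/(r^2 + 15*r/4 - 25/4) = 2*(2*r^2 + 3*r - 20)/(4*r - 5)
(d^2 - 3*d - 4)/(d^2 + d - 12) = (d^2 - 3*d - 4)/(d^2 + d - 12)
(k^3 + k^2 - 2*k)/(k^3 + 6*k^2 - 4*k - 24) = k*(k - 1)/(k^2 + 4*k - 12)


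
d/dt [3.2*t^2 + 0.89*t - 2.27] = 6.4*t + 0.89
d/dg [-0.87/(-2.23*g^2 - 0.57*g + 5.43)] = (-3.8802*g - 0.4959)/(2.23*g^2 + 0.57*g - 5.43)^2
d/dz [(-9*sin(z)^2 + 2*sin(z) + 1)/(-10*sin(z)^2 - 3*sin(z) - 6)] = (47*sin(z)^2 + 128*sin(z) - 9)*cos(z)/(10*sin(z)^2 + 3*sin(z) + 6)^2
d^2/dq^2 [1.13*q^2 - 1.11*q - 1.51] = 2.26000000000000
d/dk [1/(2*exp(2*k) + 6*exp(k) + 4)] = (-exp(k) - 3/2)*exp(k)/(exp(2*k) + 3*exp(k) + 2)^2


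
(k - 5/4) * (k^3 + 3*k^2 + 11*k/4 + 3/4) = k^4 + 7*k^3/4 - k^2 - 43*k/16 - 15/16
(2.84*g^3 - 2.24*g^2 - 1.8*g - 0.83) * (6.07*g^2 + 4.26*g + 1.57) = 17.2388*g^5 - 1.4984*g^4 - 16.0096*g^3 - 16.2229*g^2 - 6.3618*g - 1.3031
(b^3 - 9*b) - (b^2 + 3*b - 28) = b^3 - b^2 - 12*b + 28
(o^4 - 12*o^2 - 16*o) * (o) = o^5 - 12*o^3 - 16*o^2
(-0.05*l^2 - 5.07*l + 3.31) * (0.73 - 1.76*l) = 0.088*l^3 + 8.8867*l^2 - 9.5267*l + 2.4163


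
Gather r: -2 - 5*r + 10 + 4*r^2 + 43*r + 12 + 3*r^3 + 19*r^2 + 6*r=3*r^3 + 23*r^2 + 44*r + 20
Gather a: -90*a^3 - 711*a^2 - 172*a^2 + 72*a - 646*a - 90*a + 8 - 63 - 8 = -90*a^3 - 883*a^2 - 664*a - 63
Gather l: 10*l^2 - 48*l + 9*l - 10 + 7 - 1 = 10*l^2 - 39*l - 4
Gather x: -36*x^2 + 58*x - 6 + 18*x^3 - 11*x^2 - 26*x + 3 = 18*x^3 - 47*x^2 + 32*x - 3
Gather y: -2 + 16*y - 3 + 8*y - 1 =24*y - 6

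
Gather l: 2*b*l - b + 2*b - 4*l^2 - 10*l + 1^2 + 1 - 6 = b - 4*l^2 + l*(2*b - 10) - 4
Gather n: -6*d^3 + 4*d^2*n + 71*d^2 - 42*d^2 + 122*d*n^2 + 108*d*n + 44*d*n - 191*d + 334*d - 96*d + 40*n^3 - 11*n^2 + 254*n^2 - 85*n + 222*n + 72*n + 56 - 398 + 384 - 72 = -6*d^3 + 29*d^2 + 47*d + 40*n^3 + n^2*(122*d + 243) + n*(4*d^2 + 152*d + 209) - 30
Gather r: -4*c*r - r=r*(-4*c - 1)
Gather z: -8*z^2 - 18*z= -8*z^2 - 18*z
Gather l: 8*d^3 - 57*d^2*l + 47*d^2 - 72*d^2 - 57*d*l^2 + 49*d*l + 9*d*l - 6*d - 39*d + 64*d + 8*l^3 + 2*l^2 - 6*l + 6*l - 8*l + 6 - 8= 8*d^3 - 25*d^2 + 19*d + 8*l^3 + l^2*(2 - 57*d) + l*(-57*d^2 + 58*d - 8) - 2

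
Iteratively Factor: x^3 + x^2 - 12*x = (x - 3)*(x^2 + 4*x) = x*(x - 3)*(x + 4)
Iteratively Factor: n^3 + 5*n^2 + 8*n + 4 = (n + 2)*(n^2 + 3*n + 2) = (n + 2)^2*(n + 1)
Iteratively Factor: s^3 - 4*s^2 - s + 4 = (s - 4)*(s^2 - 1) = (s - 4)*(s - 1)*(s + 1)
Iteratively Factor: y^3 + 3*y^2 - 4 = (y + 2)*(y^2 + y - 2) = (y + 2)^2*(y - 1)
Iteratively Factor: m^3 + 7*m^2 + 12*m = (m)*(m^2 + 7*m + 12) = m*(m + 3)*(m + 4)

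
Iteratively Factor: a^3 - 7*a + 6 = (a - 1)*(a^2 + a - 6) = (a - 1)*(a + 3)*(a - 2)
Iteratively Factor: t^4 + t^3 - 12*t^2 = (t + 4)*(t^3 - 3*t^2) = t*(t + 4)*(t^2 - 3*t) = t^2*(t + 4)*(t - 3)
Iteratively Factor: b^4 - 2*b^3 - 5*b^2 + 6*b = (b + 2)*(b^3 - 4*b^2 + 3*b) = (b - 3)*(b + 2)*(b^2 - b) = b*(b - 3)*(b + 2)*(b - 1)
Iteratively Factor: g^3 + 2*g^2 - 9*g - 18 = (g + 3)*(g^2 - g - 6) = (g + 2)*(g + 3)*(g - 3)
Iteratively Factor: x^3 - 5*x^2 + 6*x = (x)*(x^2 - 5*x + 6) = x*(x - 3)*(x - 2)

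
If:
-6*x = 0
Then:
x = 0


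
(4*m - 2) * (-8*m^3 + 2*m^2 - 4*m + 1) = -32*m^4 + 24*m^3 - 20*m^2 + 12*m - 2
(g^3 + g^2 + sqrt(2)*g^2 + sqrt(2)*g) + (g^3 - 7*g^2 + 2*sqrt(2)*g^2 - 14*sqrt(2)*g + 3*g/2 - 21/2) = 2*g^3 - 6*g^2 + 3*sqrt(2)*g^2 - 13*sqrt(2)*g + 3*g/2 - 21/2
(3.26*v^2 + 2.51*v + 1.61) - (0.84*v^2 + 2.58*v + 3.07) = 2.42*v^2 - 0.0700000000000003*v - 1.46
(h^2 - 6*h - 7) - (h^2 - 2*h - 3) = -4*h - 4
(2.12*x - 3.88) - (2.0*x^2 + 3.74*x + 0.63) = -2.0*x^2 - 1.62*x - 4.51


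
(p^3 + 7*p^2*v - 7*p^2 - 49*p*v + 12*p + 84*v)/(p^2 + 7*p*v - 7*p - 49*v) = (p^2 - 7*p + 12)/(p - 7)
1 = 1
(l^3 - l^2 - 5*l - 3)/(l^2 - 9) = (l^2 + 2*l + 1)/(l + 3)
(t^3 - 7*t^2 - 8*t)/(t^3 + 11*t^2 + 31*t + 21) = t*(t - 8)/(t^2 + 10*t + 21)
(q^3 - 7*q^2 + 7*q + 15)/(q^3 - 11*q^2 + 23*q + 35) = (q - 3)/(q - 7)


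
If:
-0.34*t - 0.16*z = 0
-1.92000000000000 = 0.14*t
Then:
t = -13.71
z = 29.14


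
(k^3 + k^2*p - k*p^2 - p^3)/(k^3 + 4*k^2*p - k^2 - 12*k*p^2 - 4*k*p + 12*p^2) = (k^3 + k^2*p - k*p^2 - p^3)/(k^3 + 4*k^2*p - k^2 - 12*k*p^2 - 4*k*p + 12*p^2)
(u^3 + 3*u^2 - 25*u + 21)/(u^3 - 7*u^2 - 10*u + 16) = (u^2 + 4*u - 21)/(u^2 - 6*u - 16)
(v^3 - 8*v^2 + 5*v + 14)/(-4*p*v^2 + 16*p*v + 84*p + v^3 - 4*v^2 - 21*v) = (-v^2 + v + 2)/(4*p*v + 12*p - v^2 - 3*v)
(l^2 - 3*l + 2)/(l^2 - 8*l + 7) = (l - 2)/(l - 7)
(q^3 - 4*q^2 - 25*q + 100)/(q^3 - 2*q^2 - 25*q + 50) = (q - 4)/(q - 2)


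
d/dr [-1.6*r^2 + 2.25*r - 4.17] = 2.25 - 3.2*r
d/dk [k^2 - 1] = 2*k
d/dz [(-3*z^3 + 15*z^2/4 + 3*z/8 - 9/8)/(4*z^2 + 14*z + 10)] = 3*(-8*z^4 - 56*z^3 - 26*z^2 + 56*z + 13)/(8*(4*z^4 + 28*z^3 + 69*z^2 + 70*z + 25))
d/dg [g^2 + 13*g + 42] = 2*g + 13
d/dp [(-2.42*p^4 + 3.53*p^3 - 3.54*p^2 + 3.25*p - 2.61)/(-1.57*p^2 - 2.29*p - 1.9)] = (7.5988*p^5 + 11.0833*p^4 + 2.2246*p^3 - 6.9119*p^2 + 5.2566*p - 12.1519)/(2.4649*p^4 + 7.1906*p^3 + 11.2101*p^2 + 8.702*p + 3.61)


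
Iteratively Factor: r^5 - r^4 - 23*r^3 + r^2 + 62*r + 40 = (r + 1)*(r^4 - 2*r^3 - 21*r^2 + 22*r + 40) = (r + 1)^2*(r^3 - 3*r^2 - 18*r + 40) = (r - 2)*(r + 1)^2*(r^2 - r - 20) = (r - 5)*(r - 2)*(r + 1)^2*(r + 4)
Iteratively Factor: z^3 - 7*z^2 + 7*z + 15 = (z - 5)*(z^2 - 2*z - 3) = (z - 5)*(z + 1)*(z - 3)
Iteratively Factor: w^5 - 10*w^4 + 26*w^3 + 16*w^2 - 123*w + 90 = (w + 2)*(w^4 - 12*w^3 + 50*w^2 - 84*w + 45) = (w - 3)*(w + 2)*(w^3 - 9*w^2 + 23*w - 15) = (w - 5)*(w - 3)*(w + 2)*(w^2 - 4*w + 3) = (w - 5)*(w - 3)^2*(w + 2)*(w - 1)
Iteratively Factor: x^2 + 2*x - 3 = (x - 1)*(x + 3)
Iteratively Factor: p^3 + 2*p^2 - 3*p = (p - 1)*(p^2 + 3*p) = p*(p - 1)*(p + 3)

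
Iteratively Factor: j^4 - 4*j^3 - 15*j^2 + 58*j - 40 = (j - 5)*(j^3 + j^2 - 10*j + 8) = (j - 5)*(j - 2)*(j^2 + 3*j - 4) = (j - 5)*(j - 2)*(j + 4)*(j - 1)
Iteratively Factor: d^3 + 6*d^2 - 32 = (d - 2)*(d^2 + 8*d + 16) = (d - 2)*(d + 4)*(d + 4)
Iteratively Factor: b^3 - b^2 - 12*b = (b + 3)*(b^2 - 4*b) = b*(b + 3)*(b - 4)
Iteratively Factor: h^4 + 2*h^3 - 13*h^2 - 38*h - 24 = (h + 3)*(h^3 - h^2 - 10*h - 8) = (h - 4)*(h + 3)*(h^2 + 3*h + 2) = (h - 4)*(h + 1)*(h + 3)*(h + 2)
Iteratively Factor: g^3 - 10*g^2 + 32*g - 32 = (g - 4)*(g^2 - 6*g + 8) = (g - 4)*(g - 2)*(g - 4)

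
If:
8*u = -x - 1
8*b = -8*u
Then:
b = x/8 + 1/8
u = -x/8 - 1/8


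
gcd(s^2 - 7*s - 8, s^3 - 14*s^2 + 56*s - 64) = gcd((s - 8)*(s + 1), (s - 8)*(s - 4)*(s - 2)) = s - 8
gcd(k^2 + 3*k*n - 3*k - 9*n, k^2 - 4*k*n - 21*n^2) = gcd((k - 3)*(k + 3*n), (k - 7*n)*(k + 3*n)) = k + 3*n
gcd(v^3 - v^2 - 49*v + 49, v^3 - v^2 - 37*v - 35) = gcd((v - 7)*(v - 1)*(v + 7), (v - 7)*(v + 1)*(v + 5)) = v - 7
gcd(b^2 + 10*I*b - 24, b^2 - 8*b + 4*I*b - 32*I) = b + 4*I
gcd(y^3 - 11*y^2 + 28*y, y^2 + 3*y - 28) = y - 4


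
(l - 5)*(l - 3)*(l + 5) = l^3 - 3*l^2 - 25*l + 75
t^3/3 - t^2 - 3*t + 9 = (t/3 + 1)*(t - 3)^2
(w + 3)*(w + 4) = w^2 + 7*w + 12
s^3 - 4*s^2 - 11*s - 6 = (s - 6)*(s + 1)^2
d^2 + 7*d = d*(d + 7)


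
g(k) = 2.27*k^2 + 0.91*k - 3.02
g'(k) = 4.54*k + 0.91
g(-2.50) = 8.89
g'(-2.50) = -10.44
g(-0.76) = -2.40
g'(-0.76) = -2.54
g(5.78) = 78.08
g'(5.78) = 27.15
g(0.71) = -1.23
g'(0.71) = 4.13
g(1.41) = 2.78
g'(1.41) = 7.31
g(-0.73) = -2.47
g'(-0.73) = -2.40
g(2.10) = 8.90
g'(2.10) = 10.44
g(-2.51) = 9.00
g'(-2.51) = -10.49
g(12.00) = 334.78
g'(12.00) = 55.39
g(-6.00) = 73.24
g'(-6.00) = -26.33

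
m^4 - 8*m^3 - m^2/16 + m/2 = m*(m - 8)*(m - 1/4)*(m + 1/4)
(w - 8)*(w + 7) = w^2 - w - 56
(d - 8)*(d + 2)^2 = d^3 - 4*d^2 - 28*d - 32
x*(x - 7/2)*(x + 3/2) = x^3 - 2*x^2 - 21*x/4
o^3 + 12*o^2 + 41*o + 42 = (o + 2)*(o + 3)*(o + 7)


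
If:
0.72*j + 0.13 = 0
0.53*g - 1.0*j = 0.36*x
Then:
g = 0.679245283018868*x - 0.340670859538784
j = -0.18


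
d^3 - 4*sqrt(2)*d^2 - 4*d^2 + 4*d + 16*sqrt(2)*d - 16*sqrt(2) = (d - 2)^2*(d - 4*sqrt(2))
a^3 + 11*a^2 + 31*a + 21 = (a + 1)*(a + 3)*(a + 7)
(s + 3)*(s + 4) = s^2 + 7*s + 12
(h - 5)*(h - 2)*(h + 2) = h^3 - 5*h^2 - 4*h + 20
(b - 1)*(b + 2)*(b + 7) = b^3 + 8*b^2 + 5*b - 14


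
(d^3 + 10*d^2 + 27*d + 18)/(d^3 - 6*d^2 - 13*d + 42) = (d^2 + 7*d + 6)/(d^2 - 9*d + 14)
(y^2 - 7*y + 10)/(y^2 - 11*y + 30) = (y - 2)/(y - 6)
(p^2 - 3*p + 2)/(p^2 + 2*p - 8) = (p - 1)/(p + 4)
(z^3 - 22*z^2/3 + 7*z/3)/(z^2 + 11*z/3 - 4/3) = z*(z - 7)/(z + 4)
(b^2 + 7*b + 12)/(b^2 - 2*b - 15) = (b + 4)/(b - 5)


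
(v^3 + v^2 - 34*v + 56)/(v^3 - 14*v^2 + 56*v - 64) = (v + 7)/(v - 8)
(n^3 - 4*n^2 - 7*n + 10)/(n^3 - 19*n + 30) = (n^3 - 4*n^2 - 7*n + 10)/(n^3 - 19*n + 30)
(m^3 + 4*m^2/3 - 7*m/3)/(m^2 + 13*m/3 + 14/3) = m*(m - 1)/(m + 2)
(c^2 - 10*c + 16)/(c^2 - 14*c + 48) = (c - 2)/(c - 6)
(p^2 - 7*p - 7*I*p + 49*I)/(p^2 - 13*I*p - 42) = (p - 7)/(p - 6*I)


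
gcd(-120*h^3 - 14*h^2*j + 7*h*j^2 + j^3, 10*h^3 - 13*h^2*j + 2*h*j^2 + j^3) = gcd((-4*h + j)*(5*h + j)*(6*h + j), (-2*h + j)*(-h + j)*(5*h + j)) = 5*h + j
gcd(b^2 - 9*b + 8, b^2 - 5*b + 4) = b - 1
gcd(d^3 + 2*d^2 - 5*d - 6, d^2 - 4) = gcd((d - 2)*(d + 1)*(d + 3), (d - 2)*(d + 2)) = d - 2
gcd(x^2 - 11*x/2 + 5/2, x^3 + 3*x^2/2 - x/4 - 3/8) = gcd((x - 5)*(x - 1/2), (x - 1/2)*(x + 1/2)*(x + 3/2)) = x - 1/2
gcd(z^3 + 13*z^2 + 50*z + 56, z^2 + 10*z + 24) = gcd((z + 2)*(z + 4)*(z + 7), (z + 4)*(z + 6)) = z + 4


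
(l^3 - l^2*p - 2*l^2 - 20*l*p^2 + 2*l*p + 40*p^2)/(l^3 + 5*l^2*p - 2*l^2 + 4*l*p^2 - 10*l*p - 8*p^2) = (l - 5*p)/(l + p)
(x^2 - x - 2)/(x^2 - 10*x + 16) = (x + 1)/(x - 8)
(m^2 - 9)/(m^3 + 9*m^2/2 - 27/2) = 2*(m - 3)/(2*m^2 + 3*m - 9)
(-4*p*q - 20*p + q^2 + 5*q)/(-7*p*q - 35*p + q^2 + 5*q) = (4*p - q)/(7*p - q)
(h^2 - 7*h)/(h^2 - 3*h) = (h - 7)/(h - 3)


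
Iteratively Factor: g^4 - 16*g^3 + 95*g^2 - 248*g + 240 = (g - 4)*(g^3 - 12*g^2 + 47*g - 60) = (g - 4)*(g - 3)*(g^2 - 9*g + 20) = (g - 4)^2*(g - 3)*(g - 5)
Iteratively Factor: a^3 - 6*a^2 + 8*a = (a - 2)*(a^2 - 4*a) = (a - 4)*(a - 2)*(a)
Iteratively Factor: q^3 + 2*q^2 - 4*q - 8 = (q + 2)*(q^2 - 4) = (q + 2)^2*(q - 2)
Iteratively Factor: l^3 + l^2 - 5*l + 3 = (l - 1)*(l^2 + 2*l - 3) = (l - 1)^2*(l + 3)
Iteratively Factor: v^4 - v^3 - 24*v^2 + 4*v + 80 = (v - 2)*(v^3 + v^2 - 22*v - 40) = (v - 2)*(v + 4)*(v^2 - 3*v - 10) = (v - 5)*(v - 2)*(v + 4)*(v + 2)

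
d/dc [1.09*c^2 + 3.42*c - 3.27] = 2.18*c + 3.42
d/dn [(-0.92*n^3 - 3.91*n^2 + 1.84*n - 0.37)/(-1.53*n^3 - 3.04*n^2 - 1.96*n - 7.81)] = (-3.1855*n^4 + 9.2368*n^3 + 33.1145*n^2 + 58.8246*n - 15.0956)/(2.3409*n^6 + 9.3024*n^5 + 15.2392*n^4 + 35.8154*n^3 + 51.3264*n^2 + 30.6152*n + 60.9961)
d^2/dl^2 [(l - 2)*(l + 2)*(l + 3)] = 6*l + 6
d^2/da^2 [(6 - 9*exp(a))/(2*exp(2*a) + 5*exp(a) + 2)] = (-36*exp(4*a) + 186*exp(3*a) + 396*exp(2*a) + 144*exp(a) - 96)*exp(a)/(8*exp(6*a) + 60*exp(5*a) + 174*exp(4*a) + 245*exp(3*a) + 174*exp(2*a) + 60*exp(a) + 8)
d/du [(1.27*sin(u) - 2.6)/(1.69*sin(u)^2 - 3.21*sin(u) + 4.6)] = (-2.1463*sin(u)^2 + 8.788*sin(u) - 2.504)*cos(u)/(2.8561*sin(u)^4 - 10.8498*sin(u)^3 + 25.8521*sin(u)^2 - 29.532*sin(u) + 21.16)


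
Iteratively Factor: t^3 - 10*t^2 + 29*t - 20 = (t - 1)*(t^2 - 9*t + 20) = (t - 5)*(t - 1)*(t - 4)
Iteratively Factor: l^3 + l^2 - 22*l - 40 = (l - 5)*(l^2 + 6*l + 8) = (l - 5)*(l + 4)*(l + 2)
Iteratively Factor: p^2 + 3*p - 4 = (p - 1)*(p + 4)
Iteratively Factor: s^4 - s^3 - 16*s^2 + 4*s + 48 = (s + 2)*(s^3 - 3*s^2 - 10*s + 24) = (s - 4)*(s + 2)*(s^2 + s - 6) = (s - 4)*(s - 2)*(s + 2)*(s + 3)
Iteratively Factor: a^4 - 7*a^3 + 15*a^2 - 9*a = (a - 3)*(a^3 - 4*a^2 + 3*a) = a*(a - 3)*(a^2 - 4*a + 3) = a*(a - 3)*(a - 1)*(a - 3)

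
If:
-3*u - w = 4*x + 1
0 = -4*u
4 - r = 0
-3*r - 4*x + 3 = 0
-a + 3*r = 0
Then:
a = 12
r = 4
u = 0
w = 8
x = -9/4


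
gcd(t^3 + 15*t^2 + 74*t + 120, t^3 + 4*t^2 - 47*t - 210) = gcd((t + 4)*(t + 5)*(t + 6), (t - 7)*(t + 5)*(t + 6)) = t^2 + 11*t + 30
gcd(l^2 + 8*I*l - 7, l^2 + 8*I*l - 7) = l^2 + 8*I*l - 7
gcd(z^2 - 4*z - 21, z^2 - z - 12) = z + 3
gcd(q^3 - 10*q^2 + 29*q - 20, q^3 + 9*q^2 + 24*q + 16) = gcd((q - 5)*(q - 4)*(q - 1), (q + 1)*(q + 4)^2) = 1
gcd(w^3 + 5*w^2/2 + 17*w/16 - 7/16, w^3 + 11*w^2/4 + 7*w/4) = w^2 + 11*w/4 + 7/4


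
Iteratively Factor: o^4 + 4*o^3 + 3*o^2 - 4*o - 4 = (o - 1)*(o^3 + 5*o^2 + 8*o + 4) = (o - 1)*(o + 2)*(o^2 + 3*o + 2) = (o - 1)*(o + 2)^2*(o + 1)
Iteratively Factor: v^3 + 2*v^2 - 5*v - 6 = (v + 3)*(v^2 - v - 2) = (v - 2)*(v + 3)*(v + 1)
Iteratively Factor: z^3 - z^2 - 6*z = (z - 3)*(z^2 + 2*z) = z*(z - 3)*(z + 2)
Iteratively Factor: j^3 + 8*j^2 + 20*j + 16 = (j + 2)*(j^2 + 6*j + 8) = (j + 2)*(j + 4)*(j + 2)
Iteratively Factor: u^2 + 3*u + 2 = (u + 1)*(u + 2)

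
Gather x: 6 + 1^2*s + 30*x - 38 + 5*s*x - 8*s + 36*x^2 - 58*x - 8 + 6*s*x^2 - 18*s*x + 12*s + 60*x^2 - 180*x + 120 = 5*s + x^2*(6*s + 96) + x*(-13*s - 208) + 80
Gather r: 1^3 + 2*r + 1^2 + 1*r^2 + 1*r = r^2 + 3*r + 2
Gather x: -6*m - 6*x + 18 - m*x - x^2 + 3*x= -6*m - x^2 + x*(-m - 3) + 18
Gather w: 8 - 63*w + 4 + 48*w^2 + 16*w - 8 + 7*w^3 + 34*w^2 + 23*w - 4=7*w^3 + 82*w^2 - 24*w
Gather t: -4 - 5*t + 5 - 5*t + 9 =10 - 10*t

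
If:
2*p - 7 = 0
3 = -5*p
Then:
No Solution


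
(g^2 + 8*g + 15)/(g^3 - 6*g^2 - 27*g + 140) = (g + 3)/(g^2 - 11*g + 28)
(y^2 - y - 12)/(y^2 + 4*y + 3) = (y - 4)/(y + 1)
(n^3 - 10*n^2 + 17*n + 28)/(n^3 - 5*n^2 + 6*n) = (n^3 - 10*n^2 + 17*n + 28)/(n*(n^2 - 5*n + 6))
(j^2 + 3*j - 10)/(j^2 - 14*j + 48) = (j^2 + 3*j - 10)/(j^2 - 14*j + 48)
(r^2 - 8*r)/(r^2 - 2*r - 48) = r/(r + 6)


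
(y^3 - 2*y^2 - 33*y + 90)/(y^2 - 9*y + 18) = (y^2 + y - 30)/(y - 6)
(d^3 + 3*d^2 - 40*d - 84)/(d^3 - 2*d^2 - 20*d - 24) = (d + 7)/(d + 2)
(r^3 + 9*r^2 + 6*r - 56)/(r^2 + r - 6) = (r^2 + 11*r + 28)/(r + 3)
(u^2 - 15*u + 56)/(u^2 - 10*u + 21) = (u - 8)/(u - 3)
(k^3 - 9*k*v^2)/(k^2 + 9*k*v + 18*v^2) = k*(k - 3*v)/(k + 6*v)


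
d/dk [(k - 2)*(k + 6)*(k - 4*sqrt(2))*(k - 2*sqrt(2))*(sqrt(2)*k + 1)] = 5*sqrt(2)*k^4 - 44*k^3 + 16*sqrt(2)*k^3 - 132*k^2 - 6*sqrt(2)*k^2 + 80*sqrt(2)*k + 296*k - 120*sqrt(2) + 64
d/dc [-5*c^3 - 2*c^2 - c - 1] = -15*c^2 - 4*c - 1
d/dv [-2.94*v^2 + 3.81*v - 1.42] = 3.81 - 5.88*v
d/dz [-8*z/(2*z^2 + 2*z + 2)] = 4*(z^2 - 1)/(z^4 + 2*z^3 + 3*z^2 + 2*z + 1)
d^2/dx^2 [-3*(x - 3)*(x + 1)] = -6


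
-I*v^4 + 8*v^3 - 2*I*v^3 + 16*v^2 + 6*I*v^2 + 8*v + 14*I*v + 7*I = (v + 1)*(v + I)*(v + 7*I)*(-I*v - I)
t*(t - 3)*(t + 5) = t^3 + 2*t^2 - 15*t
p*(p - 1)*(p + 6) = p^3 + 5*p^2 - 6*p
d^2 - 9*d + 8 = (d - 8)*(d - 1)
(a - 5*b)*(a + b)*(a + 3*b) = a^3 - a^2*b - 17*a*b^2 - 15*b^3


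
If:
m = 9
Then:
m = 9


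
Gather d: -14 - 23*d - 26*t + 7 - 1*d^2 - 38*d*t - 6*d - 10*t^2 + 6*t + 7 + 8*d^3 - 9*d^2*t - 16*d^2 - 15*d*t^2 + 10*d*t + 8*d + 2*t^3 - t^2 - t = 8*d^3 + d^2*(-9*t - 17) + d*(-15*t^2 - 28*t - 21) + 2*t^3 - 11*t^2 - 21*t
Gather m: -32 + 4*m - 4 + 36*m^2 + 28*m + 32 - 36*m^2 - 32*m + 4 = 0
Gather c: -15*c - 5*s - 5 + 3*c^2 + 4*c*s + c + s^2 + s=3*c^2 + c*(4*s - 14) + s^2 - 4*s - 5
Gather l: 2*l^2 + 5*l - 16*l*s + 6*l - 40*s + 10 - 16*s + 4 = 2*l^2 + l*(11 - 16*s) - 56*s + 14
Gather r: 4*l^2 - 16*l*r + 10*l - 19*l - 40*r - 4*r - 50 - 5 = 4*l^2 - 9*l + r*(-16*l - 44) - 55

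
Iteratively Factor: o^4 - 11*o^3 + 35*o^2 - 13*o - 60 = (o - 5)*(o^3 - 6*o^2 + 5*o + 12) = (o - 5)*(o - 3)*(o^2 - 3*o - 4) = (o - 5)*(o - 3)*(o + 1)*(o - 4)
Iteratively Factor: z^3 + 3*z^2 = (z)*(z^2 + 3*z) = z^2*(z + 3)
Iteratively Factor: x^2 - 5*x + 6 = (x - 3)*(x - 2)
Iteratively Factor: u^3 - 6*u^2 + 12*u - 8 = (u - 2)*(u^2 - 4*u + 4) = (u - 2)^2*(u - 2)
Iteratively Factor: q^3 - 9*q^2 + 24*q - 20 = (q - 2)*(q^2 - 7*q + 10) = (q - 5)*(q - 2)*(q - 2)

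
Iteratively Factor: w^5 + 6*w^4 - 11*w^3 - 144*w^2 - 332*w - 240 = (w + 3)*(w^4 + 3*w^3 - 20*w^2 - 84*w - 80) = (w + 2)*(w + 3)*(w^3 + w^2 - 22*w - 40) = (w + 2)^2*(w + 3)*(w^2 - w - 20) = (w + 2)^2*(w + 3)*(w + 4)*(w - 5)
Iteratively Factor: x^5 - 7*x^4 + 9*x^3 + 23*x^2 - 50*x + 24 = (x - 3)*(x^4 - 4*x^3 - 3*x^2 + 14*x - 8) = (x - 3)*(x - 1)*(x^3 - 3*x^2 - 6*x + 8) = (x - 3)*(x - 1)*(x + 2)*(x^2 - 5*x + 4) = (x - 4)*(x - 3)*(x - 1)*(x + 2)*(x - 1)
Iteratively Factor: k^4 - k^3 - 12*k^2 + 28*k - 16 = (k + 4)*(k^3 - 5*k^2 + 8*k - 4) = (k - 2)*(k + 4)*(k^2 - 3*k + 2) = (k - 2)*(k - 1)*(k + 4)*(k - 2)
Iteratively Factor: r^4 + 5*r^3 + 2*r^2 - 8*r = (r)*(r^3 + 5*r^2 + 2*r - 8) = r*(r + 2)*(r^2 + 3*r - 4) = r*(r - 1)*(r + 2)*(r + 4)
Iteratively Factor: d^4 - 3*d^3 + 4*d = (d)*(d^3 - 3*d^2 + 4) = d*(d - 2)*(d^2 - d - 2) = d*(d - 2)^2*(d + 1)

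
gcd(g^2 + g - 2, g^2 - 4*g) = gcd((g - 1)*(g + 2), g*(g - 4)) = 1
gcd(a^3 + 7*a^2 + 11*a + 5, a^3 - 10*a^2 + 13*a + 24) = a + 1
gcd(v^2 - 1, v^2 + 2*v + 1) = v + 1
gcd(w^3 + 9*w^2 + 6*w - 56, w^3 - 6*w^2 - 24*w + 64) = w^2 + 2*w - 8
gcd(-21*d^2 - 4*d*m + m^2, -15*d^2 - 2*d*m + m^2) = 3*d + m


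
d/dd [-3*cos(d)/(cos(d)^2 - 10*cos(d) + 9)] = 3*(sin(d)^2 + 8)*sin(d)/((cos(d) - 9)^2*(cos(d) - 1)^2)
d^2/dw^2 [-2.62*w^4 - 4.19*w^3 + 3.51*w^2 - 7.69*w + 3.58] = -31.44*w^2 - 25.14*w + 7.02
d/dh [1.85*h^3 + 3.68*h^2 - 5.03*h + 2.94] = 5.55*h^2 + 7.36*h - 5.03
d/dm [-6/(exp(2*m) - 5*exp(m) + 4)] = (12*exp(m) - 30)*exp(m)/(exp(2*m) - 5*exp(m) + 4)^2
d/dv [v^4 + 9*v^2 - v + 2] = 4*v^3 + 18*v - 1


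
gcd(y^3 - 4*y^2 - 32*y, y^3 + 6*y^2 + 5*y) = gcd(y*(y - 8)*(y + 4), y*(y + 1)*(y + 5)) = y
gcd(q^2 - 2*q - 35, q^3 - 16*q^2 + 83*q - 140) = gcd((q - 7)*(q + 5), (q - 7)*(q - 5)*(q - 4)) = q - 7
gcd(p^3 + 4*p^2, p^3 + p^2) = p^2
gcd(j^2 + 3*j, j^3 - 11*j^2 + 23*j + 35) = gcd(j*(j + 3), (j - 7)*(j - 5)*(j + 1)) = 1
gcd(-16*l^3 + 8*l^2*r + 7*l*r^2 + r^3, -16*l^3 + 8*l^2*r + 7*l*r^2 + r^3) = -16*l^3 + 8*l^2*r + 7*l*r^2 + r^3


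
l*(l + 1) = l^2 + l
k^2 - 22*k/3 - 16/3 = (k - 8)*(k + 2/3)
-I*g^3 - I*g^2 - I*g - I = (g + 1)*(g - I)*(-I*g + 1)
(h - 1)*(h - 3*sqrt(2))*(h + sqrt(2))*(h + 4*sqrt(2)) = h^4 - h^3 + 2*sqrt(2)*h^3 - 22*h^2 - 2*sqrt(2)*h^2 - 24*sqrt(2)*h + 22*h + 24*sqrt(2)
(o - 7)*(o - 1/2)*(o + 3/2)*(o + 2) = o^4 - 4*o^3 - 79*o^2/4 - 41*o/4 + 21/2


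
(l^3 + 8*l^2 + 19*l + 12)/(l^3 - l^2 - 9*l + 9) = (l^2 + 5*l + 4)/(l^2 - 4*l + 3)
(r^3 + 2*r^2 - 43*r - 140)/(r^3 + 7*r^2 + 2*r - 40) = (r - 7)/(r - 2)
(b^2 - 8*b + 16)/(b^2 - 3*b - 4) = (b - 4)/(b + 1)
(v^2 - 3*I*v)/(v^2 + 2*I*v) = (v - 3*I)/(v + 2*I)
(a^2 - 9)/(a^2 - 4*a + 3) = (a + 3)/(a - 1)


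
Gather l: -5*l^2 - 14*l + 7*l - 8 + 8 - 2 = -5*l^2 - 7*l - 2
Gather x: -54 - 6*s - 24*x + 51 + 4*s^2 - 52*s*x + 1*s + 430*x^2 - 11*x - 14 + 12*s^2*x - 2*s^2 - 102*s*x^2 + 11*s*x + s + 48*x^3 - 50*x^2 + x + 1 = 2*s^2 - 4*s + 48*x^3 + x^2*(380 - 102*s) + x*(12*s^2 - 41*s - 34) - 16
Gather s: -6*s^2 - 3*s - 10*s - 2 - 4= -6*s^2 - 13*s - 6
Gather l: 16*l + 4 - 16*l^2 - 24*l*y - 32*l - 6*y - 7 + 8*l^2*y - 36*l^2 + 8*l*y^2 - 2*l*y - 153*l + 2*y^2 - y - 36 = l^2*(8*y - 52) + l*(8*y^2 - 26*y - 169) + 2*y^2 - 7*y - 39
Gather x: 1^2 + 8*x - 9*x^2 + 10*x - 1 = -9*x^2 + 18*x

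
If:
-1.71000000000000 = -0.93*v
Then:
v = 1.84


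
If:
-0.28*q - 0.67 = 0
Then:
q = -2.39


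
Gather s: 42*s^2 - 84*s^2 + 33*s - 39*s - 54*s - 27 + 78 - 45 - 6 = -42*s^2 - 60*s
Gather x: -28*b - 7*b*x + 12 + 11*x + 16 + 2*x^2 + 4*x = -28*b + 2*x^2 + x*(15 - 7*b) + 28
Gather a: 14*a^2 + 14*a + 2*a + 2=14*a^2 + 16*a + 2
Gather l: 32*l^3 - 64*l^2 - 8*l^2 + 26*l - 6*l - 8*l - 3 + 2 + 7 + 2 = 32*l^3 - 72*l^2 + 12*l + 8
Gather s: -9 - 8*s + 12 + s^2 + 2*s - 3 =s^2 - 6*s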